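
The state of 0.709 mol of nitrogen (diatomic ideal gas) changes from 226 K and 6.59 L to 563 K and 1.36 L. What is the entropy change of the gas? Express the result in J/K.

ΔS = 4.15 J/K

Entropy is a state function: ΔS = nC_V ln(T₂/T₁) + nR ln(V₂/V₁), with C_V = 5R/2 = 20.79 J mol⁻¹ K⁻¹ for a diatomic ideal gas.
ΔS = 0.709 × [20.79 × ln(563/226) + 8.314 × ln(1.36/6.59)] = 4.15 J/K.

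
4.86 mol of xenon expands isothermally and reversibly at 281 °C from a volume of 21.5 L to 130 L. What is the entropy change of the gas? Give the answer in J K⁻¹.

For an isothermal ideal gas ΔS_gas = nR ln(V₂/V₁) = 4.86 × 8.314 × ln(130/21.5) = 72.7 J/K.

ΔS_gas = 72.7 J/K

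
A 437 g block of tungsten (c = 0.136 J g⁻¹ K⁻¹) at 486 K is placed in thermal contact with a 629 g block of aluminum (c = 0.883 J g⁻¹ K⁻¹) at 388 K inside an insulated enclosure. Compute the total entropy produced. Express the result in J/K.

ΔS_total = 1.45 J/K

Energy balance: T_f = (m₁c₁T₁ + m₂c₂T₂)/(m₁c₁ + m₂c₂) = 397.47 K.
ΔS₁ = m₁c₁ ln(T_f/T₁) = 59.432 × ln(397.47/486) = -11.95 J/K.
ΔS₂ = m₂c₂ ln(T_f/T₂) = 555.407 × ln(397.47/388) = 13.4 J/K.
ΔS_total = -11.95 + 13.4 = 1.45 J/K.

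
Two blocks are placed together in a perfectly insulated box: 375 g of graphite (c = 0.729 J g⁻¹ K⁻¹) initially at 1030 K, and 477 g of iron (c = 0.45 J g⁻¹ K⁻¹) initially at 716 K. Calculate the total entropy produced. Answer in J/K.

Energy balance: T_f = (m₁c₁T₁ + m₂c₂T₂)/(m₁c₁ + m₂c₂) = 891.89 K.
ΔS₁ = m₁c₁ ln(T_f/T₁) = 273.375 × ln(891.89/1030) = -39.36 J/K.
ΔS₂ = m₂c₂ ln(T_f/T₂) = 214.65 × ln(891.89/716) = 47.15 J/K.
ΔS_total = -39.36 + 47.15 = 7.79 J/K.

ΔS_total = 7.79 J/K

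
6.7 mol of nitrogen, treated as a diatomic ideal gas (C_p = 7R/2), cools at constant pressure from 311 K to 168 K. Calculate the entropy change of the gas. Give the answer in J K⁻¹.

At constant pressure, ΔS = nC_p ln(T₂/T₁) with C_p = 7R/2 = 29.1 J mol⁻¹ K⁻¹.
ΔS = 6.7 × 29.1 × ln(168/311) = -120 J/K.

ΔS = -120 J/K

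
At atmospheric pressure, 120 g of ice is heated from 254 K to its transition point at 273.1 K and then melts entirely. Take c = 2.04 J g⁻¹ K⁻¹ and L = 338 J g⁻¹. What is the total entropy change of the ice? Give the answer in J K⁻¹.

ΔS = 166 J/K

Warming step: ΔS₁ = m c ln(T_tr/T_i) = 120 × 2.04 × ln(273.1/254) = 17.75 J/K.
Phase change: ΔS₂ = +mL/T_tr = 120 × 338 / 273.1 = 148.5 J/K.
ΔS_total = (17.75) + (148.5) = 166 J/K.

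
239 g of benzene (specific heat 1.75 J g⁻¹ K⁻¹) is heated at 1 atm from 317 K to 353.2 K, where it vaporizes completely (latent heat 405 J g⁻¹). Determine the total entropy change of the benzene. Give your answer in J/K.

ΔS = 319 J/K

Warming step: ΔS₁ = m c ln(T_tr/T_i) = 239 × 1.75 × ln(353.2/317) = 45.23 J/K.
Phase change: ΔS₂ = +mL/T_tr = 239 × 405 / 353.2 = 274.1 J/K.
ΔS_total = (45.23) + (274.1) = 319 J/K.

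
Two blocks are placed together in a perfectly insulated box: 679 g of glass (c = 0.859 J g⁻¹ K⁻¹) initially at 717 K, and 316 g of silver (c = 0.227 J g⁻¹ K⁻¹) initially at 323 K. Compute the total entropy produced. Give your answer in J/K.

Energy balance: T_f = (m₁c₁T₁ + m₂c₂T₂)/(m₁c₁ + m₂c₂) = 673.85 K.
ΔS₁ = m₁c₁ ln(T_f/T₁) = 583.261 × ln(673.85/717) = -36.2 J/K.
ΔS₂ = m₂c₂ ln(T_f/T₂) = 71.732 × ln(673.85/323) = 52.75 J/K.
ΔS_total = -36.2 + 52.75 = 16.5 J/K.

ΔS_total = 16.5 J/K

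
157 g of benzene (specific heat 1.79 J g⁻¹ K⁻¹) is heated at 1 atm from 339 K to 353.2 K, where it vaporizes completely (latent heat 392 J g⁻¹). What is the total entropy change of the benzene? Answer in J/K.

ΔS = 186 J/K

Warming step: ΔS₁ = m c ln(T_tr/T_i) = 157 × 1.79 × ln(353.2/339) = 11.53 J/K.
Phase change: ΔS₂ = +mL/T_tr = 157 × 392 / 353.2 = 174.2 J/K.
ΔS_total = (11.53) + (174.2) = 186 J/K.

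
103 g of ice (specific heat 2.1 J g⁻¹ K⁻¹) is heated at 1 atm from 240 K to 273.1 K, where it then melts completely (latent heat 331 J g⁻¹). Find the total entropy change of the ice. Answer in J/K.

ΔS = 153 J/K

Warming step: ΔS₁ = m c ln(T_tr/T_i) = 103 × 2.1 × ln(273.1/240) = 27.95 J/K.
Phase change: ΔS₂ = +mL/T_tr = 103 × 331 / 273.1 = 124.8 J/K.
ΔS_total = (27.95) + (124.8) = 153 J/K.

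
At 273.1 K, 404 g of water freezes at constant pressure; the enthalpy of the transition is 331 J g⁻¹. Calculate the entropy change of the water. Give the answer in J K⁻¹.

Heat released by the substance: Q = −mL = −404 × 331 = −133724 J.
At constant T, ΔS = Q_rev/T = −133724 / 273.1 = -490 J/K.

ΔS = -490 J/K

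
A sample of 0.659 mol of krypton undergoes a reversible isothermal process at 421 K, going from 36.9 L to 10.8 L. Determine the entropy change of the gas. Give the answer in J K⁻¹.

ΔS_gas = -6.73 J/K

For an isothermal ideal gas ΔS_gas = nR ln(V₂/V₁) = 0.659 × 8.314 × ln(10.8/36.9) = -6.73 J/K.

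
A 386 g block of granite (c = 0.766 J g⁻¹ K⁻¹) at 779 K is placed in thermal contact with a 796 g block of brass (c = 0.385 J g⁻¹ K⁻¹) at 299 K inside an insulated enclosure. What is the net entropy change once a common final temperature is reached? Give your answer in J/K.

ΔS_total = 66.9 J/K

Energy balance: T_f = (m₁c₁T₁ + m₂c₂T₂)/(m₁c₁ + m₂c₂) = 534.7 K.
ΔS₁ = m₁c₁ ln(T_f/T₁) = 295.676 × ln(534.7/779) = -111.26 J/K.
ΔS₂ = m₂c₂ ln(T_f/T₂) = 306.46 × ln(534.7/299) = 178.13 J/K.
ΔS_total = -111.26 + 178.13 = 66.9 J/K.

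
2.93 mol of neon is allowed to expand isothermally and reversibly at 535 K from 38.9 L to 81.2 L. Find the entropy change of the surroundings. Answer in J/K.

ΔS_surr = -17.9 J/K

For an isothermal ideal gas ΔS_gas = nR ln(V₂/V₁) = 2.93 × 8.314 × ln(81.2/38.9) = 17.9 J/K.
The process is reversible, so ΔS_surr = −ΔS_gas = -17.9 J/K and ΔS_universe = 0.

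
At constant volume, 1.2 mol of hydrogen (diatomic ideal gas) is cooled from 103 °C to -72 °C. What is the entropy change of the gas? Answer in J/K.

In kelvin: T₁ = 376.15 K, T₂ = 201.15 K. At constant volume, ΔS = nC_V ln(T₂/T₁) with C_V = 5R/2 = 20.79 J mol⁻¹ K⁻¹.
ΔS = 1.2 × 20.79 × ln(201.15/376.15) = -15.6 J/K.

ΔS = -15.6 J/K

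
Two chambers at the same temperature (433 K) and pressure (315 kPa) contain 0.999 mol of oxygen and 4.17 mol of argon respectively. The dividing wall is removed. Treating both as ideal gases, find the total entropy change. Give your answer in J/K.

ΔS_mix = 21.1 J/K

Mole fractions: x_A = 0.999/5.17 = 0.193, x_B = 0.807.
ΔS_mix = −R(n_A ln x_A + n_B ln x_B) = −8.314 × (0.999 ln 0.193 + 4.17 ln 0.807) = 21.1 J/K.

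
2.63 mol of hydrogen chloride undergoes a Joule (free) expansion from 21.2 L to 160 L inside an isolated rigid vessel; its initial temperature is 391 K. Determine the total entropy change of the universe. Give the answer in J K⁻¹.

ΔS_universe = 44.2 J/K

For an ideal gas in free expansion Q = 0 and W = 0, so T is unchanged.
Entropy is a state function; using a reversible isothermal path, ΔS_gas = nR ln(V₂/V₁) = 2.63 × 8.314 × ln(160/21.2) = 44.2 J/K.
The insulated surroundings exchange no heat, so ΔS_surr = 0 and ΔS_universe = ΔS_gas.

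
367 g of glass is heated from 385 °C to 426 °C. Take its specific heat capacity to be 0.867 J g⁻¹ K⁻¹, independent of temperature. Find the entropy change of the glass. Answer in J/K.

ΔS = 19.2 J/K

In kelvin: T₁ = 658.15 K, T₂ = 699.15 K. ΔS = ∫dQ_rev/T = m c ln(T₂/T₁) = 367 × 0.867 × ln(699.15/658.15) = 19.2 J/K.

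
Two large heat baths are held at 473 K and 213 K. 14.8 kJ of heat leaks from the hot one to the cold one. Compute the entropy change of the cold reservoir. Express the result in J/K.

ΔS_cold = 69.5 J/K

The cold reservoir gains heat Q, so ΔS_cold = +Q/T_C = 14800/213 = 69.5 J/K.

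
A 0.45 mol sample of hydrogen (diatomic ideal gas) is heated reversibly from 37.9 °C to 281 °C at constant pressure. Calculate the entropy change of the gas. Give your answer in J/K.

In kelvin: T₁ = 311.05 K, T₂ = 554.15 K. At constant pressure, ΔS = nC_p ln(T₂/T₁) with C_p = 7R/2 = 29.1 J mol⁻¹ K⁻¹.
ΔS = 0.45 × 29.1 × ln(554.15/311.05) = 7.56 J/K.

ΔS = 7.56 J/K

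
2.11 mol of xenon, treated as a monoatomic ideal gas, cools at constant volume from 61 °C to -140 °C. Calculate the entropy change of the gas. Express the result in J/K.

In kelvin: T₁ = 334.15 K, T₂ = 133.15 K. At constant volume, ΔS = nC_V ln(T₂/T₁) with C_V = 3R/2 = 12.47 J mol⁻¹ K⁻¹.
ΔS = 2.11 × 12.47 × ln(133.15/334.15) = -24.2 J/K.

ΔS = -24.2 J/K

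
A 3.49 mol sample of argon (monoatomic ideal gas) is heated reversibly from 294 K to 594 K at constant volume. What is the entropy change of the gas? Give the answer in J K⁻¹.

At constant volume, ΔS = nC_V ln(T₂/T₁) with C_V = 3R/2 = 12.47 J mol⁻¹ K⁻¹.
ΔS = 3.49 × 12.47 × ln(594/294) = 30.6 J/K.

ΔS = 30.6 J/K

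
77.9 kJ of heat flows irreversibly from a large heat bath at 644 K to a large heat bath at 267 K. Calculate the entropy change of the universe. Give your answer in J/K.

ΔS_hot = −Q/T_H = −77900/644 = -121 J/K and ΔS_cold = +Q/T_C = 77900/267 = 291.8 J/K.
ΔS_total = -121 + 291.8 = 171 J/K, positive as the second law requires.

ΔS_total = 171 J/K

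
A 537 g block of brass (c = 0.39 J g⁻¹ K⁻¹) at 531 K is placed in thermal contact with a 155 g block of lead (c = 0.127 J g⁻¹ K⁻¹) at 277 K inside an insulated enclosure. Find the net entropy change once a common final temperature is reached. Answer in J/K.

ΔS_total = 3.19 J/K

Energy balance: T_f = (m₁c₁T₁ + m₂c₂T₂)/(m₁c₁ + m₂c₂) = 509.18 K.
ΔS₁ = m₁c₁ ln(T_f/T₁) = 209.43 × ln(509.18/531) = -8.789 J/K.
ΔS₂ = m₂c₂ ln(T_f/T₂) = 19.685 × ln(509.18/277) = 11.98 J/K.
ΔS_total = -8.789 + 11.98 = 3.19 J/K.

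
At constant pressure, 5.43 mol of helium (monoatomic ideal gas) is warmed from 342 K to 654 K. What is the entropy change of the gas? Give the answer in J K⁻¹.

At constant pressure, ΔS = nC_p ln(T₂/T₁) with C_p = 5R/2 = 20.79 J mol⁻¹ K⁻¹.
ΔS = 5.43 × 20.79 × ln(654/342) = 73.2 J/K.

ΔS = 73.2 J/K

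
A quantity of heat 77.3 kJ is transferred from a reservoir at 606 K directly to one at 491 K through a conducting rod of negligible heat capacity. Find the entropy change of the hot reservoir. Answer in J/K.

ΔS_hot = -128 J/K

The hot reservoir loses heat Q, so ΔS_hot = −Q/T_H = −77300/606 = -128 J/K.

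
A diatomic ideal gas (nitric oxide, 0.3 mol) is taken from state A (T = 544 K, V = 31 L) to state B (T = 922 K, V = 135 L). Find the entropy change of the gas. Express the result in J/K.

Entropy is a state function: ΔS = nC_V ln(T₂/T₁) + nR ln(V₂/V₁), with C_V = 5R/2 = 20.79 J mol⁻¹ K⁻¹ for a diatomic ideal gas.
ΔS = 0.3 × [20.79 × ln(922/544) + 8.314 × ln(135/31)] = 6.96 J/K.

ΔS = 6.96 J/K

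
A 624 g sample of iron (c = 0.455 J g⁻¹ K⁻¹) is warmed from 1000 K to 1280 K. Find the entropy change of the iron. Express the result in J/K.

ΔS = ∫dQ_rev/T = m c ln(T₂/T₁) = 624 × 0.455 × ln(1280/1000) = 70.1 J/K.

ΔS = 70.1 J/K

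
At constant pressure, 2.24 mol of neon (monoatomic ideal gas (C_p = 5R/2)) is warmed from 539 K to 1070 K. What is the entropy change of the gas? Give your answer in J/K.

At constant pressure, ΔS = nC_p ln(T₂/T₁) with C_p = 5R/2 = 20.79 J mol⁻¹ K⁻¹.
ΔS = 2.24 × 20.79 × ln(1070/539) = 31.9 J/K.

ΔS = 31.9 J/K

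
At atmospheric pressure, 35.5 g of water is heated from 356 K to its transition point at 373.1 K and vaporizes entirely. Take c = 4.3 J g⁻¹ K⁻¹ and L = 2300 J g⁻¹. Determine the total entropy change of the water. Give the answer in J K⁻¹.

ΔS = 226 J/K

Warming step: ΔS₁ = m c ln(T_tr/T_i) = 35.5 × 4.3 × ln(373.1/356) = 7.162 J/K.
Phase change: ΔS₂ = +mL/T_tr = 35.5 × 2300 / 373.1 = 218.8 J/K.
ΔS_total = (7.162) + (218.8) = 226 J/K.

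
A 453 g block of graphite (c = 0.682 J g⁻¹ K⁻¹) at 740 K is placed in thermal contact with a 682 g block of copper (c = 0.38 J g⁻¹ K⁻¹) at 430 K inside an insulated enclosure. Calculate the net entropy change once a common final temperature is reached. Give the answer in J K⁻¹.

Energy balance: T_f = (m₁c₁T₁ + m₂c₂T₂)/(m₁c₁ + m₂c₂) = 598.58 K.
ΔS₁ = m₁c₁ ln(T_f/T₁) = 308.946 × ln(598.58/740) = -65.52 J/K.
ΔS₂ = m₂c₂ ln(T_f/T₂) = 259.16 × ln(598.58/430) = 85.73 J/K.
ΔS_total = -65.52 + 85.73 = 20.2 J/K.

ΔS_total = 20.2 J/K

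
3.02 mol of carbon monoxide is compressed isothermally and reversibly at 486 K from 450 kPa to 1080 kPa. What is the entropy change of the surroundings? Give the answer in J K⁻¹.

ΔS_surr = 22 J/K

For an isothermal ideal gas ΔS_gas = nR ln(P₁/P₂) = 3.02 × 8.314 × ln(450/1080) = -22 J/K.
The process is reversible, so ΔS_surr = −ΔS_gas = 22 J/K and ΔS_universe = 0.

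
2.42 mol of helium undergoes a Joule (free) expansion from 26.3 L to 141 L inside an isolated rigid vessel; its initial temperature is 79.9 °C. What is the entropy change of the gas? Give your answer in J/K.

ΔS_gas = 33.8 J/K

No heat is exchanged and no work is done, so the ideal-gas temperature stays constant.
Entropy is a state function; using a reversible isothermal path, ΔS_gas = nR ln(V₂/V₁) = 2.42 × 8.314 × ln(141/26.3) = 33.8 J/K.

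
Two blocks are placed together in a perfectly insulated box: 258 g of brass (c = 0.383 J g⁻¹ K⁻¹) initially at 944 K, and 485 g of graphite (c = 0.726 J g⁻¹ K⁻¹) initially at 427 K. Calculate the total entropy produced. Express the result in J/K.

Energy balance: T_f = (m₁c₁T₁ + m₂c₂T₂)/(m₁c₁ + m₂c₂) = 540.29 K.
ΔS₁ = m₁c₁ ln(T_f/T₁) = 98.814 × ln(540.29/944) = -55.14 J/K.
ΔS₂ = m₂c₂ ln(T_f/T₂) = 352.11 × ln(540.29/427) = 82.86 J/K.
ΔS_total = -55.14 + 82.86 = 27.7 J/K.

ΔS_total = 27.7 J/K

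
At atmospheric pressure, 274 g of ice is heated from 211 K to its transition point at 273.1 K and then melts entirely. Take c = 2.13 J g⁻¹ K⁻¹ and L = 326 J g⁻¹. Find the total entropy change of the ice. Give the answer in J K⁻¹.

ΔS = 478 J/K

Warming step: ΔS₁ = m c ln(T_tr/T_i) = 274 × 2.13 × ln(273.1/211) = 150.6 J/K.
Phase change: ΔS₂ = +mL/T_tr = 274 × 326 / 273.1 = 327.1 J/K.
ΔS_total = (150.6) + (327.1) = 478 J/K.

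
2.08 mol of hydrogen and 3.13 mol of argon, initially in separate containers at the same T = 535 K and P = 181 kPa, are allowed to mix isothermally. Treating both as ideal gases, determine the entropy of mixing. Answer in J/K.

ΔS_mix = 29.1 J/K

Mole fractions: x_A = 2.08/5.21 = 0.399, x_B = 0.601.
ΔS_mix = −R(n_A ln x_A + n_B ln x_B) = −8.314 × (2.08 ln 0.399 + 3.13 ln 0.601) = 29.1 J/K.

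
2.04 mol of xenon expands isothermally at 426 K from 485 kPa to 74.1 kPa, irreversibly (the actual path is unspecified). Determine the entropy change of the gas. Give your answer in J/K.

Entropy is a state function, so ΔS_gas depends only on the end states.
For an isothermal ideal gas ΔS_gas = nR ln(P₁/P₂) = 2.04 × 8.314 × ln(485/74.1) = 31.9 J/K.

ΔS_gas = 31.9 J/K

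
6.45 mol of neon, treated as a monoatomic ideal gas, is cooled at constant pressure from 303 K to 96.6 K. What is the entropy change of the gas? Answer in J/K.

ΔS = -153 J/K

At constant pressure, ΔS = nC_p ln(T₂/T₁) with C_p = 5R/2 = 20.79 J mol⁻¹ K⁻¹.
ΔS = 6.45 × 20.79 × ln(96.6/303) = -153 J/K.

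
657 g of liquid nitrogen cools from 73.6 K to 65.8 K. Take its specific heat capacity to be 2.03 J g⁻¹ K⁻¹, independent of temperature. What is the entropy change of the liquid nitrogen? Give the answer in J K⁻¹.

ΔS = -149 J/K

ΔS = ∫dQ_rev/T = m c ln(T₂/T₁) = 657 × 2.03 × ln(65.8/73.6) = -149 J/K.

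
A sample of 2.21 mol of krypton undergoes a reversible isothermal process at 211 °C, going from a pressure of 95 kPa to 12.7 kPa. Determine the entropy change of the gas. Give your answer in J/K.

For an isothermal ideal gas ΔS_gas = nR ln(P₁/P₂) = 2.21 × 8.314 × ln(95/12.7) = 37 J/K.

ΔS_gas = 37 J/K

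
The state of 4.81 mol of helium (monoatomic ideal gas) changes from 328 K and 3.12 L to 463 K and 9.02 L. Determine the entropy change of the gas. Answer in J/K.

Entropy is a state function: ΔS = nC_V ln(T₂/T₁) + nR ln(V₂/V₁), with C_V = 3R/2 = 12.47 J mol⁻¹ K⁻¹ for a monoatomic ideal gas.
ΔS = 4.81 × [12.47 × ln(463/328) + 8.314 × ln(9.02/3.12)] = 63.1 J/K.

ΔS = 63.1 J/K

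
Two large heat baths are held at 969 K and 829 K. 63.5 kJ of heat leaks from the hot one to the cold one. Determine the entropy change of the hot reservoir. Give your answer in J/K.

The hot reservoir loses heat Q, so ΔS_hot = −Q/T_H = −63500/969 = -65.5 J/K.

ΔS_hot = -65.5 J/K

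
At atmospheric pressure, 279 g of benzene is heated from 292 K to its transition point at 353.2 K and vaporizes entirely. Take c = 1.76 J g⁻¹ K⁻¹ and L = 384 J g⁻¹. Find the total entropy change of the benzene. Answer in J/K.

Warming step: ΔS₁ = m c ln(T_tr/T_i) = 279 × 1.76 × ln(353.2/292) = 93.44 J/K.
Phase change: ΔS₂ = +mL/T_tr = 279 × 384 / 353.2 = 303.3 J/K.
ΔS_total = (93.44) + (303.3) = 397 J/K.

ΔS = 397 J/K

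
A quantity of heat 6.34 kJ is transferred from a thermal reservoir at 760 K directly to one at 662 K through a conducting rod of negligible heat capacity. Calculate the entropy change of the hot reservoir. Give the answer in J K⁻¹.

The hot reservoir loses heat Q, so ΔS_hot = −Q/T_H = −6340/760 = -8.34 J/K.

ΔS_hot = -8.34 J/K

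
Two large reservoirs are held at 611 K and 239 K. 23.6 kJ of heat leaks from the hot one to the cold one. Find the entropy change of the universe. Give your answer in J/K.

ΔS_total = 60.1 J/K

ΔS_hot = −Q/T_H = −23600/611 = -38.63 J/K and ΔS_cold = +Q/T_C = 23600/239 = 98.74 J/K.
ΔS_total = -38.63 + 98.74 = 60.1 J/K, positive as the second law requires.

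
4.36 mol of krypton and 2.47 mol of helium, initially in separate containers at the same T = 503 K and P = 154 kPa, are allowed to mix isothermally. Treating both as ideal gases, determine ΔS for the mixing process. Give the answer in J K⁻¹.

Mole fractions: x_A = 4.36/6.83 = 0.638, x_B = 0.362.
ΔS_mix = −R(n_A ln x_A + n_B ln x_B) = −8.314 × (4.36 ln 0.638 + 2.47 ln 0.362) = 37.2 J/K.

ΔS_mix = 37.2 J/K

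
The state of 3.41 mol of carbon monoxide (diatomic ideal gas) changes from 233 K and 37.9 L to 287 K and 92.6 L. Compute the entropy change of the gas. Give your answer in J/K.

ΔS = 40.1 J/K

Entropy is a state function: ΔS = nC_V ln(T₂/T₁) + nR ln(V₂/V₁), with C_V = 5R/2 = 20.79 J mol⁻¹ K⁻¹ for a diatomic ideal gas.
ΔS = 3.41 × [20.79 × ln(287/233) + 8.314 × ln(92.6/37.9)] = 40.1 J/K.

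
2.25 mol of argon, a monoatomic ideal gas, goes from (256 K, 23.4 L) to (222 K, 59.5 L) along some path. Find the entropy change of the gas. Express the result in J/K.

Entropy is a state function: ΔS = nC_V ln(T₂/T₁) + nR ln(V₂/V₁), with C_V = 3R/2 = 12.47 J mol⁻¹ K⁻¹ for a monoatomic ideal gas.
ΔS = 2.25 × [12.47 × ln(222/256) + 8.314 × ln(59.5/23.4)] = 13.5 J/K.

ΔS = 13.5 J/K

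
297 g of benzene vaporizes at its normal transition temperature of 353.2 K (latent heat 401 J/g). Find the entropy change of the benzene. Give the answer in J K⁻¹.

Heat absorbed by the substance: Q = mL = 297 × 401 = 119097 J.
At constant T, ΔS = Q_rev/T = 119097 / 353.2 = 337 J/K.

ΔS = 337 J/K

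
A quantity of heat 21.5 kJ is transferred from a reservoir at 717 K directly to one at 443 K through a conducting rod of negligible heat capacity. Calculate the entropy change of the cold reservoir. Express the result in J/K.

The cold reservoir gains heat Q, so ΔS_cold = +Q/T_C = 21500/443 = 48.5 J/K.

ΔS_cold = 48.5 J/K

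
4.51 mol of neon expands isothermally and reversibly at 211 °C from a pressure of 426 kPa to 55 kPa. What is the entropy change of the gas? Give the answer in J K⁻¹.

ΔS_gas = 76.8 J/K

For an isothermal ideal gas ΔS_gas = nR ln(P₁/P₂) = 4.51 × 8.314 × ln(426/55) = 76.8 J/K.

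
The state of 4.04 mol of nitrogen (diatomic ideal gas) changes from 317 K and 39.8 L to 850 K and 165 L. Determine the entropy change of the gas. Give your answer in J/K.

Entropy is a state function: ΔS = nC_V ln(T₂/T₁) + nR ln(V₂/V₁), with C_V = 5R/2 = 20.79 J mol⁻¹ K⁻¹ for a diatomic ideal gas.
ΔS = 4.04 × [20.79 × ln(850/317) + 8.314 × ln(165/39.8)] = 131 J/K.

ΔS = 131 J/K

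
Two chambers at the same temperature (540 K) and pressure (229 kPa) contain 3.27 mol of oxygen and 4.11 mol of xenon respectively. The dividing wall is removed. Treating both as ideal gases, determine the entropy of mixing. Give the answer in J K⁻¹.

Mole fractions: x_A = 3.27/7.38 = 0.443, x_B = 0.557.
ΔS_mix = −R(n_A ln x_A + n_B ln x_B) = −8.314 × (3.27 ln 0.443 + 4.11 ln 0.557) = 42.1 J/K.

ΔS_mix = 42.1 J/K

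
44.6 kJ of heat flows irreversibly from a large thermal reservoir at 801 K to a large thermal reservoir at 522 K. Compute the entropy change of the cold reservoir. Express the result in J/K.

The cold reservoir gains heat Q, so ΔS_cold = +Q/T_C = 44600/522 = 85.4 J/K.

ΔS_cold = 85.4 J/K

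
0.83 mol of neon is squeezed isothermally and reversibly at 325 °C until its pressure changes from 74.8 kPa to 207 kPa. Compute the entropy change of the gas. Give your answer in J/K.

ΔS_gas = -7.02 J/K

For an isothermal ideal gas ΔS_gas = nR ln(P₁/P₂) = 0.83 × 8.314 × ln(74.8/207) = -7.02 J/K.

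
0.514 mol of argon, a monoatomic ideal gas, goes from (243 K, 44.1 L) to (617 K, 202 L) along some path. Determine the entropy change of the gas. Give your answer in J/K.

Entropy is a state function: ΔS = nC_V ln(T₂/T₁) + nR ln(V₂/V₁), with C_V = 3R/2 = 12.47 J mol⁻¹ K⁻¹ for a monoatomic ideal gas.
ΔS = 0.514 × [12.47 × ln(617/243) + 8.314 × ln(202/44.1)] = 12.5 J/K.

ΔS = 12.5 J/K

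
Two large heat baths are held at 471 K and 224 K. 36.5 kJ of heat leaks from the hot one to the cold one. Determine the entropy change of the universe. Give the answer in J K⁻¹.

ΔS_hot = −Q/T_H = −36500/471 = -77.495 J/K and ΔS_cold = +Q/T_C = 36500/224 = 162.95 J/K.
ΔS_total = -77.495 + 162.95 = 85.5 J/K, positive as the second law requires.

ΔS_total = 85.5 J/K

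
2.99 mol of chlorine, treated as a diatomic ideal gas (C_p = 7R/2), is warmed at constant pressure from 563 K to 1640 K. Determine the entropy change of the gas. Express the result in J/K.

ΔS = 93 J/K

At constant pressure, ΔS = nC_p ln(T₂/T₁) with C_p = 7R/2 = 29.1 J mol⁻¹ K⁻¹.
ΔS = 2.99 × 29.1 × ln(1640/563) = 93 J/K.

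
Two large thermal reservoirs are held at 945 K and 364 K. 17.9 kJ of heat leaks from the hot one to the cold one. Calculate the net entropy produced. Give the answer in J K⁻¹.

ΔS_total = 30.2 J/K

ΔS_hot = −Q/T_H = −17900/945 = -18.94 J/K and ΔS_cold = +Q/T_C = 17900/364 = 49.18 J/K.
ΔS_total = -18.94 + 49.18 = 30.2 J/K, positive as the second law requires.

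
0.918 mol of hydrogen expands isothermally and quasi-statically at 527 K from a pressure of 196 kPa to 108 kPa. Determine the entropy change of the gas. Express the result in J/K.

ΔS_gas = 4.55 J/K

For an isothermal ideal gas ΔS_gas = nR ln(P₁/P₂) = 0.918 × 8.314 × ln(196/108) = 4.55 J/K.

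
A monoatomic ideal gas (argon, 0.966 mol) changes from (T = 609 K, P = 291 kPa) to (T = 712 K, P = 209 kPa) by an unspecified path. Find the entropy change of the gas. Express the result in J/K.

ΔS = 5.8 J/K

ΔS = nC_p ln(T₂/T₁) − nR ln(P₂/P₁), with C_p = 5R/2 = 20.79 J mol⁻¹ K⁻¹ for a monoatomic ideal gas.
ΔS = 0.966 × [20.79 × ln(712/609) − 8.314 × ln(209/291)] = 5.8 J/K.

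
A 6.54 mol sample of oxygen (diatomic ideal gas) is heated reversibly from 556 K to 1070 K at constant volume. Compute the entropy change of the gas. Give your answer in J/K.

ΔS = 89 J/K

At constant volume, ΔS = nC_V ln(T₂/T₁) with C_V = 5R/2 = 20.79 J mol⁻¹ K⁻¹.
ΔS = 6.54 × 20.79 × ln(1070/556) = 89 J/K.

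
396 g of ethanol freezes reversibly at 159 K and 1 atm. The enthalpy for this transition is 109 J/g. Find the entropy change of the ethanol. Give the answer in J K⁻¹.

Heat released by the substance: Q = −mL = −396 × 109 = −43164 J.
At constant T, ΔS = Q_rev/T = −43164 / 159 = -271 J/K.

ΔS = -271 J/K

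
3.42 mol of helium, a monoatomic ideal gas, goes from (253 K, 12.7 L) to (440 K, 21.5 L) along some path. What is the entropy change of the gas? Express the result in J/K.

Entropy is a state function: ΔS = nC_V ln(T₂/T₁) + nR ln(V₂/V₁), with C_V = 3R/2 = 12.47 J mol⁻¹ K⁻¹ for a monoatomic ideal gas.
ΔS = 3.42 × [12.47 × ln(440/253) + 8.314 × ln(21.5/12.7)] = 38.6 J/K.

ΔS = 38.6 J/K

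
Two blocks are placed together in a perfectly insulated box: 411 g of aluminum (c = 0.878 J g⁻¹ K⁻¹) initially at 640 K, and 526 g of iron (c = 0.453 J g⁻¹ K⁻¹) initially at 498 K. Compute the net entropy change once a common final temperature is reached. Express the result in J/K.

ΔS_total = 4.43 J/K

Energy balance: T_f = (m₁c₁T₁ + m₂c₂T₂)/(m₁c₁ + m₂c₂) = 583.53 K.
ΔS₁ = m₁c₁ ln(T_f/T₁) = 360.858 × ln(583.53/640) = -33.336 J/K.
ΔS₂ = m₂c₂ ln(T_f/T₂) = 238.278 × ln(583.53/498) = 37.765 J/K.
ΔS_total = -33.336 + 37.765 = 4.43 J/K.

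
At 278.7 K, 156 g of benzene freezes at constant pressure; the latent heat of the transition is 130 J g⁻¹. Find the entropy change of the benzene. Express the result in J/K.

Heat released by the substance: Q = −mL = −156 × 130 = −20280 J.
At constant T, ΔS = Q_rev/T = −20280 / 278.7 = -72.8 J/K.

ΔS = -72.8 J/K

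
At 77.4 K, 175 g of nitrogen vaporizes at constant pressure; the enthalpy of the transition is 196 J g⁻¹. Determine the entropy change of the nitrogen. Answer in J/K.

ΔS = 443 J/K

Heat absorbed by the substance: Q = mL = 175 × 196 = 34300 J.
At constant T, ΔS = Q_rev/T = 34300 / 77.4 = 443 J/K.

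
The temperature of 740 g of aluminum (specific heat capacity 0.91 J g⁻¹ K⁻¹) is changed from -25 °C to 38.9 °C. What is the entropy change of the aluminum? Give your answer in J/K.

In kelvin: T₁ = 248.15 K, T₂ = 312.05 K. ΔS = ∫dQ_rev/T = m c ln(T₂/T₁) = 740 × 0.91 × ln(312.05/248.15) = 154 J/K.

ΔS = 154 J/K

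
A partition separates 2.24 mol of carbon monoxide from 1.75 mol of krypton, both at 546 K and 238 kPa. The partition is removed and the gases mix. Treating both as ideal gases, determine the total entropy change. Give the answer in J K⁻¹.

ΔS_mix = 22.7 J/K

Mole fractions: x_A = 2.24/3.99 = 0.561, x_B = 0.439.
ΔS_mix = −R(n_A ln x_A + n_B ln x_B) = −8.314 × (2.24 ln 0.561 + 1.75 ln 0.439) = 22.7 J/K.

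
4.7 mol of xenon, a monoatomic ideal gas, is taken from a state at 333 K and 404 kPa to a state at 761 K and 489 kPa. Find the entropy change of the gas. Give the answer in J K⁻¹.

ΔS = 73.3 J/K

ΔS = nC_p ln(T₂/T₁) − nR ln(P₂/P₁), with C_p = 5R/2 = 20.79 J mol⁻¹ K⁻¹ for a monoatomic ideal gas.
ΔS = 4.7 × [20.79 × ln(761/333) − 8.314 × ln(489/404)] = 73.3 J/K.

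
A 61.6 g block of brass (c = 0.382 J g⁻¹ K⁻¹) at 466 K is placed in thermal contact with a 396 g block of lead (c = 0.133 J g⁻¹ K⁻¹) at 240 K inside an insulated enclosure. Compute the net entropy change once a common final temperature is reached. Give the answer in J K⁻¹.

Energy balance: T_f = (m₁c₁T₁ + m₂c₂T₂)/(m₁c₁ + m₂c₂) = 309.79 K.
ΔS₁ = m₁c₁ ln(T_f/T₁) = 23.5312 × ln(309.79/466) = -9.6075 J/K.
ΔS₂ = m₂c₂ ln(T_f/T₂) = 52.668 × ln(309.79/240) = 13.444 J/K.
ΔS_total = -9.6075 + 13.444 = 3.84 J/K.

ΔS_total = 3.84 J/K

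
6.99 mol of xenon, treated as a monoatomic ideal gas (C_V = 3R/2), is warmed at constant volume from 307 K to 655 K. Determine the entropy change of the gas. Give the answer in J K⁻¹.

ΔS = 66.1 J/K

At constant volume, ΔS = nC_V ln(T₂/T₁) with C_V = 3R/2 = 12.47 J mol⁻¹ K⁻¹.
ΔS = 6.99 × 12.47 × ln(655/307) = 66.1 J/K.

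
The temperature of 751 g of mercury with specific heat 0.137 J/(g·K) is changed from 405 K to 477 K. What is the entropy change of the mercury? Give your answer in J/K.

ΔS = 16.8 J/K

ΔS = ∫dQ_rev/T = m c ln(T₂/T₁) = 751 × 0.137 × ln(477/405) = 16.8 J/K.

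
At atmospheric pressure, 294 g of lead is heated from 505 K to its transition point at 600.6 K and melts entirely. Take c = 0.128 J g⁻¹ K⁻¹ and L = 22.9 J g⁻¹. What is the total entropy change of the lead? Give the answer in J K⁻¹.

ΔS = 17.7 J/K

Warming step: ΔS₁ = m c ln(T_tr/T_i) = 294 × 0.128 × ln(600.6/505) = 6.524 J/K.
Phase change: ΔS₂ = +mL/T_tr = 294 × 22.9 / 600.6 = 11.21 J/K.
ΔS_total = (6.524) + (11.21) = 17.7 J/K.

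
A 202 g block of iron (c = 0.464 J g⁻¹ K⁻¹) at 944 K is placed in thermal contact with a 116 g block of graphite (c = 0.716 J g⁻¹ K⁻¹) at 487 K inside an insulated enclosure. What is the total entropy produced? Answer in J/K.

Energy balance: T_f = (m₁c₁T₁ + m₂c₂T₂)/(m₁c₁ + m₂c₂) = 729.29 K.
ΔS₁ = m₁c₁ ln(T_f/T₁) = 93.728 × ln(729.29/944) = -24.19 J/K.
ΔS₂ = m₂c₂ ln(T_f/T₂) = 83.056 × ln(729.29/487) = 33.54 J/K.
ΔS_total = -24.19 + 33.54 = 9.35 J/K.

ΔS_total = 9.35 J/K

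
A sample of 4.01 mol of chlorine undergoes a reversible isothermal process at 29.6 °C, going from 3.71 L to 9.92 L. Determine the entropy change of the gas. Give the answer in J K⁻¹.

For an isothermal ideal gas ΔS_gas = nR ln(V₂/V₁) = 4.01 × 8.314 × ln(9.92/3.71) = 32.8 J/K.

ΔS_gas = 32.8 J/K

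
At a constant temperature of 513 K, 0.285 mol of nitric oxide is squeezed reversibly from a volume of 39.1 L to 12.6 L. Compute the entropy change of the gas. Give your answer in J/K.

For an isothermal ideal gas ΔS_gas = nR ln(V₂/V₁) = 0.285 × 8.314 × ln(12.6/39.1) = -2.68 J/K.

ΔS_gas = -2.68 J/K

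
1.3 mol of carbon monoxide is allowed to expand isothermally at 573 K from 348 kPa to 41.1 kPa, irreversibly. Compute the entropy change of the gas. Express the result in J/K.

Entropy is a state function, so ΔS_gas depends only on the end states.
For an isothermal ideal gas ΔS_gas = nR ln(P₁/P₂) = 1.3 × 8.314 × ln(348/41.1) = 23.1 J/K.

ΔS_gas = 23.1 J/K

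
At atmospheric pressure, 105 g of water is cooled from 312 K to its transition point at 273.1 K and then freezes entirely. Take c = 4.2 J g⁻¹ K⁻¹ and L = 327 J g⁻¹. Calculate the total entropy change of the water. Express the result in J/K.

Cooling step: ΔS₁ = m c ln(T_tr/T_i) = 105 × 4.2 × ln(273.1/312) = -58.73 J/K.
Phase change: ΔS₂ = −mL/T_tr = −105 × 327 / 273.1 = -125.7 J/K.
ΔS_total = (-58.73) + (-125.7) = -184 J/K.

ΔS = -184 J/K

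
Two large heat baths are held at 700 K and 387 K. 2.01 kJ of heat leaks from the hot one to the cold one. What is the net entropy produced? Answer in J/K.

ΔS_total = 2.32 J/K

ΔS_hot = −Q/T_H = −2010/700 = -2.871 J/K and ΔS_cold = +Q/T_C = 2010/387 = 5.194 J/K.
ΔS_total = -2.871 + 5.194 = 2.32 J/K, positive as the second law requires.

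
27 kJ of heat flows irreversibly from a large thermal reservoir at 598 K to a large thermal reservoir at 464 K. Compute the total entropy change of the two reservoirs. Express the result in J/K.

ΔS_total = 13 J/K

ΔS_hot = −Q/T_H = −27000/598 = -45.15 J/K and ΔS_cold = +Q/T_C = 27000/464 = 58.19 J/K.
ΔS_total = -45.15 + 58.19 = 13 J/K, positive as the second law requires.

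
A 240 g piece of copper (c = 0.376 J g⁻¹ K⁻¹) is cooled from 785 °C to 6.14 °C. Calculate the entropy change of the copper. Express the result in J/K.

In kelvin: T₁ = 1058.15 K, T₂ = 279.29 K. ΔS = ∫dQ_rev/T = m c ln(T₂/T₁) = 240 × 0.376 × ln(279.29/1058.15) = -120 J/K.

ΔS = -120 J/K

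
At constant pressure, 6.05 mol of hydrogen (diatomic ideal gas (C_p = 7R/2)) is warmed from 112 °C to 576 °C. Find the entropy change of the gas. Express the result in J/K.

ΔS = 139 J/K

In kelvin: T₁ = 385.15 K, T₂ = 849.15 K. At constant pressure, ΔS = nC_p ln(T₂/T₁) with C_p = 7R/2 = 29.1 J mol⁻¹ K⁻¹.
ΔS = 6.05 × 29.1 × ln(849.15/385.15) = 139 J/K.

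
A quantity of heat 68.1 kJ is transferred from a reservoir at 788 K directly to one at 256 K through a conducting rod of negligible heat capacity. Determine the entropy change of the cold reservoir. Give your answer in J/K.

ΔS_cold = 266 J/K

The cold reservoir gains heat Q, so ΔS_cold = +Q/T_C = 68100/256 = 266 J/K.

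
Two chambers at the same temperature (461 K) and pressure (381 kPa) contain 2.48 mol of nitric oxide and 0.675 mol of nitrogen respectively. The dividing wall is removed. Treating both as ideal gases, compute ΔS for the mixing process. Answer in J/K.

ΔS_mix = 13.6 J/K

Mole fractions: x_A = 2.48/3.16 = 0.786, x_B = 0.214.
ΔS_mix = −R(n_A ln x_A + n_B ln x_B) = −8.314 × (2.48 ln 0.786 + 0.675 ln 0.214) = 13.6 J/K.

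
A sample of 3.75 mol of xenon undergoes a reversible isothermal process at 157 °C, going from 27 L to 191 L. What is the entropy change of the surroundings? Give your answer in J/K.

For an isothermal ideal gas ΔS_gas = nR ln(V₂/V₁) = 3.75 × 8.314 × ln(191/27) = 61 J/K.
The process is reversible, so ΔS_surr = −ΔS_gas = -61 J/K and ΔS_universe = 0.

ΔS_surr = -61 J/K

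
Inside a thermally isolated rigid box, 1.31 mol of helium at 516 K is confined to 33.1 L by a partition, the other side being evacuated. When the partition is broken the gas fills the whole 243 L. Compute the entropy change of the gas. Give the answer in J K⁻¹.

ΔS_gas = 21.7 J/K

For an ideal gas in free expansion Q = 0 and W = 0, so T is unchanged.
Entropy is a state function; using a reversible isothermal path, ΔS_gas = nR ln(V₂/V₁) = 1.31 × 8.314 × ln(243/33.1) = 21.7 J/K.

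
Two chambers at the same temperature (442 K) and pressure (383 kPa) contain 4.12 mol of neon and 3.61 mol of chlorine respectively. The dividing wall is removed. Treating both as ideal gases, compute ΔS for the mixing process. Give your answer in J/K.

Mole fractions: x_A = 4.12/7.73 = 0.533, x_B = 0.467.
ΔS_mix = −R(n_A ln x_A + n_B ln x_B) = −8.314 × (4.12 ln 0.533 + 3.61 ln 0.467) = 44.4 J/K.

ΔS_mix = 44.4 J/K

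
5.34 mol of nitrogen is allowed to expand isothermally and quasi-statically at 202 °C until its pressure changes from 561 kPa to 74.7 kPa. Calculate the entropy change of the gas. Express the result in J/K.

ΔS_gas = 89.5 J/K

For an isothermal ideal gas ΔS_gas = nR ln(P₁/P₂) = 5.34 × 8.314 × ln(561/74.7) = 89.5 J/K.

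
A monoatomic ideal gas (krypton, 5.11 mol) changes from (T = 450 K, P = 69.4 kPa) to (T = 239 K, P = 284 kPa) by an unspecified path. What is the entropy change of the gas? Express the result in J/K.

ΔS = nC_p ln(T₂/T₁) − nR ln(P₂/P₁), with C_p = 5R/2 = 20.79 J mol⁻¹ K⁻¹ for a monoatomic ideal gas.
ΔS = 5.11 × [20.79 × ln(239/450) − 8.314 × ln(284/69.4)] = -127 J/K.

ΔS = -127 J/K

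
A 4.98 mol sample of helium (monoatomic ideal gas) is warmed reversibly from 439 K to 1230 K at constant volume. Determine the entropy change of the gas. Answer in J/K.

At constant volume, ΔS = nC_V ln(T₂/T₁) with C_V = 3R/2 = 12.47 J mol⁻¹ K⁻¹.
ΔS = 4.98 × 12.47 × ln(1230/439) = 64 J/K.

ΔS = 64 J/K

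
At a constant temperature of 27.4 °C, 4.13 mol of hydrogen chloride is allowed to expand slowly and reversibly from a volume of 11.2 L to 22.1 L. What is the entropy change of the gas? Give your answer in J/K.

For an isothermal ideal gas ΔS_gas = nR ln(V₂/V₁) = 4.13 × 8.314 × ln(22.1/11.2) = 23.3 J/K.

ΔS_gas = 23.3 J/K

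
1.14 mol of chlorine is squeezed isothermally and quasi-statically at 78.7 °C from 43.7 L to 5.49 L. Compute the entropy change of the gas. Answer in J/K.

ΔS_gas = -19.7 J/K

For an isothermal ideal gas ΔS_gas = nR ln(V₂/V₁) = 1.14 × 8.314 × ln(5.49/43.7) = -19.7 J/K.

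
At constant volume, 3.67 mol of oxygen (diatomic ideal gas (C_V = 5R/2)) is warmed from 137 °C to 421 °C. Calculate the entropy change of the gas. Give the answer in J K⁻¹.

In kelvin: T₁ = 410.15 K, T₂ = 694.15 K. At constant volume, ΔS = nC_V ln(T₂/T₁) with C_V = 5R/2 = 20.79 J mol⁻¹ K⁻¹.
ΔS = 3.67 × 20.79 × ln(694.15/410.15) = 40.1 J/K.

ΔS = 40.1 J/K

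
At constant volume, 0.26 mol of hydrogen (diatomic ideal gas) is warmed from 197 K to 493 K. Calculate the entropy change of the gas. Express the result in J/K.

At constant volume, ΔS = nC_V ln(T₂/T₁) with C_V = 5R/2 = 20.79 J mol⁻¹ K⁻¹.
ΔS = 0.26 × 20.79 × ln(493/197) = 4.96 J/K.

ΔS = 4.96 J/K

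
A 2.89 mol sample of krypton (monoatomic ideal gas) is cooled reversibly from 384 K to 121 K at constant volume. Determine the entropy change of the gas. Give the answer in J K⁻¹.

At constant volume, ΔS = nC_V ln(T₂/T₁) with C_V = 3R/2 = 12.47 J mol⁻¹ K⁻¹.
ΔS = 2.89 × 12.47 × ln(121/384) = -41.6 J/K.

ΔS = -41.6 J/K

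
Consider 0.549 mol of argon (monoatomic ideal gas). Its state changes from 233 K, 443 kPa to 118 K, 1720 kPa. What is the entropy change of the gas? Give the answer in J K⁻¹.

ΔS = -14 J/K

ΔS = nC_p ln(T₂/T₁) − nR ln(P₂/P₁), with C_p = 5R/2 = 20.79 J mol⁻¹ K⁻¹ for a monoatomic ideal gas.
ΔS = 0.549 × [20.79 × ln(118/233) − 8.314 × ln(1720/443)] = -14 J/K.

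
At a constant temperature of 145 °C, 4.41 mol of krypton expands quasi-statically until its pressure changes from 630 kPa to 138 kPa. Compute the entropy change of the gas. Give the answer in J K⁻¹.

ΔS_gas = 55.7 J/K

For an isothermal ideal gas ΔS_gas = nR ln(P₁/P₂) = 4.41 × 8.314 × ln(630/138) = 55.7 J/K.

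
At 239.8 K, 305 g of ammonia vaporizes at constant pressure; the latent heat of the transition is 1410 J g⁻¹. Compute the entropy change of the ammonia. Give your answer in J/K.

Heat absorbed by the substance: Q = mL = 305 × 1410 = 430050 J.
At constant T, ΔS = Q_rev/T = 430050 / 239.8 = 1790 J/K.

ΔS = 1790 J/K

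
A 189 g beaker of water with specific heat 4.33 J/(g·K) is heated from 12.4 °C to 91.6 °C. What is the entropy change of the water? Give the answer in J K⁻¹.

In kelvin: T₁ = 285.55 K, T₂ = 364.75 K. ΔS = ∫dQ_rev/T = m c ln(T₂/T₁) = 189 × 4.33 × ln(364.75/285.55) = 200 J/K.

ΔS = 200 J/K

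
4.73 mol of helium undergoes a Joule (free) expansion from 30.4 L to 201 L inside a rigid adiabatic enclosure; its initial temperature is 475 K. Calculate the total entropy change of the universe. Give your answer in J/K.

ΔS_universe = 74.3 J/K

For an ideal gas in free expansion Q = 0 and W = 0, so T is unchanged.
Entropy is a state function; using a reversible isothermal path, ΔS_gas = nR ln(V₂/V₁) = 4.73 × 8.314 × ln(201/30.4) = 74.3 J/K.
The insulated surroundings exchange no heat, so ΔS_surr = 0 and ΔS_universe = ΔS_gas.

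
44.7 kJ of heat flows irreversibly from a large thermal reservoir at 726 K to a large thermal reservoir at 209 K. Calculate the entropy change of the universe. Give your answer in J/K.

ΔS_hot = −Q/T_H = −44700/726 = -61.57 J/K and ΔS_cold = +Q/T_C = 44700/209 = 213.9 J/K.
ΔS_total = -61.57 + 213.9 = 152 J/K, positive as the second law requires.

ΔS_total = 152 J/K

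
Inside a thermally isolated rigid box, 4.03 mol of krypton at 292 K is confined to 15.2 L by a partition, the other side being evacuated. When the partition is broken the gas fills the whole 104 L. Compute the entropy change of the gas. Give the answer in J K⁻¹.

ΔS_gas = 64.4 J/K

For an ideal gas in free expansion Q = 0 and W = 0, so T is unchanged.
Entropy is a state function; using a reversible isothermal path, ΔS_gas = nR ln(V₂/V₁) = 4.03 × 8.314 × ln(104/15.2) = 64.4 J/K.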